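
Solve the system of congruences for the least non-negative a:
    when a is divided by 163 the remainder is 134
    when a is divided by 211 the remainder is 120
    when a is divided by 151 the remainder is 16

The moduli are pairwise coprime; N = 163·211·151 = 5193343.
N/163 = 31861; 31861 ≡ 76 (mod 163); 76·148 ≡ 1, so inverse 148.
N/211 = 24613; 24613 ≡ 137 (mod 211); 137·134 ≡ 1, so inverse 134.
N/151 = 34393; 34393 ≡ 116 (mod 151); 116·69 ≡ 1, so inverse 69.
a ≡ 134·31861·148 + 120·24613·134 + 16·34393·69 = 1065614264.
1065614264 mod 5193343 = 978949.

978949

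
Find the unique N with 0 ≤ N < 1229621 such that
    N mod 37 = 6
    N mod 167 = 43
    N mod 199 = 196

The moduli are pairwise coprime; M = 37·167·199 = 1229621.
M/37 = 33233; 33233 ≡ 7 (mod 37); 7·16 ≡ 1, so inverse 16.
M/167 = 7363; 7363 ≡ 15 (mod 167); 15·78 ≡ 1, so inverse 78.
M/199 = 6179; 6179 ≡ 10 (mod 199); 10·20 ≡ 1, so inverse 20.
N ≡ 6·33233·16 + 43·7363·78 + 196·6179·20 = 52107550.
52107550 mod 1229621 = 463468.

463468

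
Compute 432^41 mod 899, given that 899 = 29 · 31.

Mod 29: 432 ≡ 26; by Fermat, exponent reduces to 41 mod 28 = 13; 26^13 ≡ 10 (mod 29).
Mod 31: 432 ≡ 29; by Fermat, exponent reduces to 41 mod 30 = 11; 29^11 ≡ 29 (mod 31).
Combine by CRT: x ≡ 10 (mod 29), x ≡ 29 (mod 31) ⇒ x ≡ 184 (mod 899).

184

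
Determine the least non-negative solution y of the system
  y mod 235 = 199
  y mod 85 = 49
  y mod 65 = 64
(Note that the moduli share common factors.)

47904

gcd(235, 85) = 5 and 5 | (49 − 199), so the pair is consistent; merging gives y ≡ 3959 (mod 3995), where 3995 = lcm(235, 85).
gcd(3995, 65) = 5 and 5 | (64 − 3959), so the pair is consistent; merging gives y ≡ 47904 (mod 51935), where 51935 = lcm(3995, 65).
The solution is unique modulo lcm(235, 85, 65) = 51935.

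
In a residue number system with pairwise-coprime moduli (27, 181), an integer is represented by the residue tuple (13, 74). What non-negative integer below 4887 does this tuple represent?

2065

Combine the congruences pairwise.
From x ≡ 13 (mod 27) write x = 13 + 27t. Substituting into x ≡ 74 (mod 181) gives 27t ≡ 61 (mod 181), and since 27⁻¹ ≡ 114 (mod 181), t ≡ 76. Hence x ≡ 13 + 27·76 = 2065 (mod 4887).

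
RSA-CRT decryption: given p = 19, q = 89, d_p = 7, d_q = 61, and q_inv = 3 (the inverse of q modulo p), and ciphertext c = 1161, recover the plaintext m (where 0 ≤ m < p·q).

1515

m₁ = c^(d_p) mod p: c ≡ 2 (mod 19), and 2^7 mod 19 = 14.
m₂ = c^(d_q) mod q: c ≡ 4 (mod 89), and 4^61 mod 89 = 2.
h = q_inv·(m₁ − m₂) mod p = 3·(14 − 2) mod 19 = 17.
m = m₂ + h·q = 2 + 17·89 = 1515.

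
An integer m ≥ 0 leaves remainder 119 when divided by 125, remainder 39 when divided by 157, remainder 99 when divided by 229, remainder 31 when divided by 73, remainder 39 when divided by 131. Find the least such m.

The moduli are pairwise coprime; N = 125·157·229·73·131 = 42977317375.
N/125 = 343818539; 343818539 ≡ 39 (mod 125); 39·109 ≡ 1, so inverse 109.
N/157 = 273740875; 273740875 ≡ 71 (mod 157); 71·115 ≡ 1, so inverse 115.
N/229 = 187673875; 187673875 ≡ 131 (mod 229); 131·7 ≡ 1, so inverse 7.
N/73 = 588730375; 588730375 ≡ 48 (mod 73); 48·35 ≡ 1, so inverse 35.
N/131 = 328071125; 328071125 ≡ 96 (mod 131); 96·116 ≡ 1, so inverse 116.
m ≡ 119·343818539·109 + 39·273740875·115 + 99·187673875·7 + 31·588730375·35 + 39·328071125·116 = 7940422315494.
7940422315494 mod 42977317375 = 32595918494.

32595918494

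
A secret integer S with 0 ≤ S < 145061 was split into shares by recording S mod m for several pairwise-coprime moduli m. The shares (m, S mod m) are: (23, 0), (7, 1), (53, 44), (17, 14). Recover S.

38893

The moduli are pairwise coprime; N = 23·7·53·17 = 145061.
N/23 = 6307; 6307 ≡ 5 (mod 23); 5·14 ≡ 1, so inverse 14.
N/7 = 20723; 20723 ≡ 3 (mod 7); 3·5 ≡ 1, so inverse 5.
N/53 = 2737; 2737 ≡ 34 (mod 53); 34·39 ≡ 1, so inverse 39.
N/17 = 8533; 8533 ≡ 16 (mod 17); 16·16 ≡ 1, so inverse 16.
S ≡ 0·6307·14 + 1·20723·5 + 44·2737·39 + 14·8533·16 = 6711699.
6711699 mod 145061 = 38893.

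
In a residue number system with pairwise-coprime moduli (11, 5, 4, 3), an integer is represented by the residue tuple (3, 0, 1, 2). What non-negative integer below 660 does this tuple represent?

The moduli are pairwise coprime; N = 11·5·4·3 = 660.
N/11 = 60; 60 ≡ 5 (mod 11); 5·9 ≡ 1, so inverse 9.
N/5 = 132; 132 ≡ 2 (mod 5); 2·3 ≡ 1, so inverse 3.
N/4 = 165; 165 ≡ 1 (mod 4), inverse 1.
N/3 = 220; 220 ≡ 1 (mod 3), inverse 1.
x ≡ 3·60·9 + 0·132·3 + 1·165·1 + 2·220·1 = 2225.
2225 mod 660 = 245.

245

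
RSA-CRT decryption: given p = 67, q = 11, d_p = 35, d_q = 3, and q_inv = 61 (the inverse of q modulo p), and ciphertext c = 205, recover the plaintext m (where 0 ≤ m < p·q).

m₁ = c^(d_p) mod p: c ≡ 4 (mod 67), and 4^35 mod 67 = 16.
m₂ = c^(d_q) mod q: c ≡ 7 (mod 11), and 7^3 mod 11 = 2.
h = q_inv·(m₁ − m₂) mod p = 61·(16 − 2) mod 67 = 50.
m = m₂ + h·q = 2 + 50·11 = 552.

552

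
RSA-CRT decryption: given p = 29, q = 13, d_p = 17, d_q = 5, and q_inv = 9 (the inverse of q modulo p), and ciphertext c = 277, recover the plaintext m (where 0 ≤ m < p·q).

36

m₁ = c^(d_p) mod p: c ≡ 16 (mod 29), and 16^17 mod 29 = 7.
m₂ = c^(d_q) mod q: c ≡ 4 (mod 13), and 4^5 mod 13 = 10.
h = q_inv·(m₁ − m₂) mod p = 9·(7 − 10) mod 29 = 2.
m = m₂ + h·q = 10 + 2·13 = 36.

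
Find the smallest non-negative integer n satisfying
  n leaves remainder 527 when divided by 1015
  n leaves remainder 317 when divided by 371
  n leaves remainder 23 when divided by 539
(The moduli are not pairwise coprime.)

1493592

gcd(1015, 371) = 7 and 7 | (317 − 527), so the pair is consistent; merging gives n ≡ 41127 (mod 53795), where 53795 = lcm(1015, 371).
gcd(53795, 539) = 7 and 7 | (23 − 41127), so the pair is consistent; merging gives n ≡ 1493592 (mod 4142215), where 4142215 = lcm(53795, 539).
The solution is unique modulo lcm(1015, 371, 539) = 4142215.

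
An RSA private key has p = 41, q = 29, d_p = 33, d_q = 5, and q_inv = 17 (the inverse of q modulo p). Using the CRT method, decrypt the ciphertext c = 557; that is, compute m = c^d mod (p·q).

555

m₁ = c^(d_p) mod p: c ≡ 24 (mod 41), and 24^33 mod 41 = 22.
m₂ = c^(d_q) mod q: c ≡ 6 (mod 29), and 6^5 mod 29 = 4.
h = q_inv·(m₁ − m₂) mod p = 17·(22 − 4) mod 41 = 19.
m = m₂ + h·q = 4 + 19·29 = 555.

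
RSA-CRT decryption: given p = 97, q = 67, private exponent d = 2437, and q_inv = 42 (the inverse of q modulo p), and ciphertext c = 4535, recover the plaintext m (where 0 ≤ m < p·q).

4195

d_p = d mod (p−1) = 2437 mod 96 = 37; d_q = d mod (q−1) = 61.
m₁ = c^(d_p) mod p: c ≡ 73 (mod 97), and 73^37 mod 97 = 24.
m₂ = c^(d_q) mod q: c ≡ 46 (mod 67), and 46^61 mod 67 = 41.
h = q_inv·(m₁ − m₂) mod p = 42·(24 − 41) mod 97 = 62.
m = m₂ + h·q = 41 + 62·67 = 4195.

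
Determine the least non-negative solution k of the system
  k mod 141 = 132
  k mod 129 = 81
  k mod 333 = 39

58647

gcd(141, 129) = 3 and 3 | (81 − 132), so the pair is consistent; merging gives k ≡ 4080 (mod 6063), where 6063 = lcm(141, 129).
gcd(6063, 333) = 3 and 3 | (39 − 4080), so the pair is consistent; merging gives k ≡ 58647 (mod 672993), where 672993 = lcm(6063, 333).
The solution is unique modulo lcm(141, 129, 333) = 672993.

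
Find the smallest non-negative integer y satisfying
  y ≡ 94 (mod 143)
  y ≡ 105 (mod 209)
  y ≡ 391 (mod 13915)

gcd(143, 209) = 11 and 11 | (105 − 94), so the pair is consistent; merging gives y ≡ 523 (mod 2717), where 2717 = lcm(143, 209).
gcd(2717, 13915) = 11 and 11 | (391 − 523), so the pair is consistent; merging gives y ≡ 2755561 (mod 3437005), where 3437005 = lcm(2717, 13915).
The solution is unique modulo lcm(143, 209, 13915) = 3437005.

2755561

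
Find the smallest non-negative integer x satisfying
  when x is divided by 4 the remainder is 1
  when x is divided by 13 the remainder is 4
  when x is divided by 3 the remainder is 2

17

From x ≡ 1 (mod 4) write x = 1 + 4t. Substituting into x ≡ 4 (mod 13) gives 4t ≡ 3 (mod 13), and since 4⁻¹ ≡ 10 (mod 13), t ≡ 4. Hence x ≡ 1 + 4·4 = 17 (mod 52).
From x ≡ 17 (mod 52) write x = 17 + 52t. Substituting into x ≡ 2 (mod 3) gives 52t ≡ 0 (mod 3), and since 1⁻¹ ≡ 1 (mod 3), t ≡ 0. Hence x ≡ 17 + 52·0 = 17 (mod 156).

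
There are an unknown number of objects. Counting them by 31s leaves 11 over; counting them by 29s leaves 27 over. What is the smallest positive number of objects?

259

Combine the congruences pairwise.
From N ≡ 11 (mod 31) write N = 11 + 31t. Substituting into N ≡ 27 (mod 29) gives 31t ≡ 16 (mod 29), and since 2⁻¹ ≡ 15 (mod 29), t ≡ 8. Hence N ≡ 11 + 31·8 = 259 (mod 899).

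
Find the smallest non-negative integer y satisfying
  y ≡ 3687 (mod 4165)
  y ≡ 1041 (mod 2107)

49502

Combine the congruences pairwise.
gcd(4165, 2107) = 49 and 49 | (1041 − 3687), so the pair is consistent; merging gives y ≡ 49502 (mod 179095), where 179095 = lcm(4165, 2107).
The solution is unique modulo lcm(4165, 2107) = 179095.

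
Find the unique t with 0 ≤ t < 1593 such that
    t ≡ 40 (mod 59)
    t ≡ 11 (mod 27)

From t ≡ 40 (mod 59) write t = 40 + 59s. Substituting into t ≡ 11 (mod 27) gives 59s ≡ 25 (mod 27), and since 5⁻¹ ≡ 11 (mod 27), s ≡ 5. Hence t ≡ 40 + 59·5 = 335 (mod 1593).

335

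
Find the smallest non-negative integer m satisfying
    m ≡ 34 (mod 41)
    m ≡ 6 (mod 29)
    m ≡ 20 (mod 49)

From m ≡ 34 (mod 41) write m = 34 + 41t. Substituting into m ≡ 6 (mod 29) gives 41t ≡ 1 (mod 29), and since 12⁻¹ ≡ 17 (mod 29), t ≡ 17. Hence m ≡ 34 + 41·17 = 731 (mod 1189).
From m ≡ 731 (mod 1189) write m = 731 + 1189t. Substituting into m ≡ 20 (mod 49) gives 1189t ≡ 24 (mod 49), and since 13⁻¹ ≡ 34 (mod 49), t ≡ 32. Hence m ≡ 731 + 1189·32 = 38779 (mod 58261).

38779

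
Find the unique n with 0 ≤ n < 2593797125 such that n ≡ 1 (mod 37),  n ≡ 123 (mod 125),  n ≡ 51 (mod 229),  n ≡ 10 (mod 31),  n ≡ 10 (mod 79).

From n ≡ 1 (mod 37) write n = 1 + 37t. Substituting into n ≡ 123 (mod 125) gives 37t ≡ 122 (mod 125), and since 37⁻¹ ≡ 98 (mod 125), t ≡ 81. Hence n ≡ 1 + 37·81 = 2998 (mod 4625).
From n ≡ 2998 (mod 4625) write n = 2998 + 4625t. Substituting into n ≡ 51 (mod 229) gives 4625t ≡ 30 (mod 229), and since 45⁻¹ ≡ 56 (mod 229), t ≡ 77. Hence n ≡ 2998 + 4625·77 = 359123 (mod 1059125).
From n ≡ 359123 (mod 1059125) write n = 359123 + 1059125t. Substituting into n ≡ 10 (mod 31) gives 1059125t ≡ 22 (mod 31), and since 10⁻¹ ≡ 28 (mod 31), t ≡ 27. Hence n ≡ 359123 + 1059125·27 = 28955498 (mod 32832875).
From n ≡ 28955498 (mod 32832875) write n = 28955498 + 32832875t. Substituting into n ≡ 10 (mod 79) gives 32832875t ≡ 66 (mod 79), and since 1⁻¹ ≡ 1 (mod 79), t ≡ 66. Hence n ≡ 28955498 + 32832875·66 = 2195925248 (mod 2593797125).

2195925248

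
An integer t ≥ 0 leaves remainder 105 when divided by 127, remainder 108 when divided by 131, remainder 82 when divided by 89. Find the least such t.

From t ≡ 105 (mod 127) write t = 105 + 127s. Substituting into t ≡ 108 (mod 131) gives 127s ≡ 3 (mod 131), and since 127⁻¹ ≡ 98 (mod 131), s ≡ 32. Hence t ≡ 105 + 127·32 = 4169 (mod 16637).
From t ≡ 4169 (mod 16637) write t = 4169 + 16637s. Substituting into t ≡ 82 (mod 89) gives 16637s ≡ 7 (mod 89), and since 83⁻¹ ≡ 74 (mod 89), s ≡ 73. Hence t ≡ 4169 + 16637·73 = 1218670 (mod 1480693).

1218670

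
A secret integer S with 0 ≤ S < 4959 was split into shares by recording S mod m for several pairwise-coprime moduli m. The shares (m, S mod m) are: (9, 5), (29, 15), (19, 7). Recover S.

653

From S ≡ 5 (mod 9) write S = 5 + 9t. Substituting into S ≡ 15 (mod 29) gives 9t ≡ 10 (mod 29), and since 9⁻¹ ≡ 13 (mod 29), t ≡ 14. Hence S ≡ 5 + 9·14 = 131 (mod 261).
From S ≡ 131 (mod 261) write S = 131 + 261t. Substituting into S ≡ 7 (mod 19) gives 261t ≡ 9 (mod 19), and since 14⁻¹ ≡ 15 (mod 19), t ≡ 2. Hence S ≡ 131 + 261·2 = 653 (mod 4959).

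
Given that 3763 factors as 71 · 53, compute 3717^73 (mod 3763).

Mod 71: 3717 ≡ 25; by Fermat, exponent reduces to 73 mod 70 = 3; 25^3 ≡ 5 (mod 71).
Mod 53: 3717 ≡ 7; by Fermat, exponent reduces to 73 mod 52 = 21; 7^21 ≡ 9 (mod 53).
Combine by CRT: x ≡ 5 (mod 71), x ≡ 9 (mod 53) ⇒ x ≡ 857 (mod 3763).

857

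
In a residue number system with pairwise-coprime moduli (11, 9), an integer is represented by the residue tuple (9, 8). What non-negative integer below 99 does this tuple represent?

53

From x ≡ 9 (mod 11) write x = 9 + 11t. Substituting into x ≡ 8 (mod 9) gives 11t ≡ 8 (mod 9), and since 2⁻¹ ≡ 5 (mod 9), t ≡ 4. Hence x ≡ 9 + 11·4 = 53 (mod 99).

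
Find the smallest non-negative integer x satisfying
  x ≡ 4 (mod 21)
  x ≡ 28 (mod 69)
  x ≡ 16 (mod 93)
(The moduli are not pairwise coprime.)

gcd(21, 69) = 3 and 3 | (28 − 4), so the pair is consistent; merging gives x ≡ 235 (mod 483), where 483 = lcm(21, 69).
gcd(483, 93) = 3 and 3 | (16 − 235), so the pair is consistent; merging gives x ≡ 11827 (mod 14973), where 14973 = lcm(483, 93).
The solution is unique modulo lcm(21, 69, 93) = 14973.

11827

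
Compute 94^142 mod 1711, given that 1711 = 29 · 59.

803

Mod 29: 94 ≡ 7; by Fermat, exponent reduces to 142 mod 28 = 2; 7^2 ≡ 20 (mod 29).
Mod 59: 94 ≡ 35; by Fermat, exponent reduces to 142 mod 58 = 26; 35^26 ≡ 36 (mod 59).
Combine by CRT: x ≡ 20 (mod 29), x ≡ 36 (mod 59) ⇒ x ≡ 803 (mod 1711).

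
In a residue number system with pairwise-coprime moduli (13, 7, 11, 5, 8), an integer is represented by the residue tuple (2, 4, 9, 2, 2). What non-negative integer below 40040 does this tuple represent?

26002

From x ≡ 2 (mod 13) write x = 2 + 13t. Substituting into x ≡ 4 (mod 7) gives 13t ≡ 2 (mod 7), and since 6⁻¹ ≡ 6 (mod 7), t ≡ 5. Hence x ≡ 2 + 13·5 = 67 (mod 91).
From x ≡ 67 (mod 91) write x = 67 + 91t. Substituting into x ≡ 9 (mod 11) gives 91t ≡ 8 (mod 11), and since 3⁻¹ ≡ 4 (mod 11), t ≡ 10. Hence x ≡ 67 + 91·10 = 977 (mod 1001).
From x ≡ 977 (mod 1001) write x = 977 + 1001t. Substituting into x ≡ 2 (mod 5) gives 1001t ≡ 0 (mod 5), and since 1⁻¹ ≡ 1 (mod 5), t ≡ 0. Hence x ≡ 977 + 1001·0 = 977 (mod 5005).
From x ≡ 977 (mod 5005) write x = 977 + 5005t. Substituting into x ≡ 2 (mod 8) gives 5005t ≡ 1 (mod 8), and since 5⁻¹ ≡ 5 (mod 8), t ≡ 5. Hence x ≡ 977 + 5005·5 = 26002 (mod 40040).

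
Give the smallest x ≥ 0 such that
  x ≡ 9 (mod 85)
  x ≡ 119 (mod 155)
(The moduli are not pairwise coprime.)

2134

gcd(85, 155) = 5 and 5 | (119 − 9), so the pair is consistent; merging gives x ≡ 2134 (mod 2635), where 2635 = lcm(85, 155).
The solution is unique modulo lcm(85, 155) = 2635.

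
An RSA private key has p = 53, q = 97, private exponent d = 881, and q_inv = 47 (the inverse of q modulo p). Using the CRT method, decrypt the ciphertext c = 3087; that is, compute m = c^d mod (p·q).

d_p = d mod (p−1) = 881 mod 52 = 49; d_q = d mod (q−1) = 17.
m₁ = c^(d_p) mod p: c ≡ 13 (mod 53), and 13^49 mod 53 = 42.
m₂ = c^(d_q) mod q: c ≡ 80 (mod 97), and 80^17 mod 97 = 13.
h = q_inv·(m₁ − m₂) mod p = 47·(42 − 13) mod 53 = 38.
m = m₂ + h·q = 13 + 38·97 = 3699.

3699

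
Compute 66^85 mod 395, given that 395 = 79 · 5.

156

Mod 79: 66 ≡ 66; by Fermat, exponent reduces to 85 mod 78 = 7; 66^7 ≡ 77 (mod 79).
Mod 5: 66 ≡ 1; by Fermat, exponent reduces to 85 mod 4 = 1; 1^1 ≡ 1 (mod 5).
Combine by CRT: x ≡ 77 (mod 79), x ≡ 1 (mod 5) ⇒ x ≡ 156 (mod 395).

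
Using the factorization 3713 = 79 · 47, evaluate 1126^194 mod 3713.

2058

Mod 79: 1126 ≡ 20; by Fermat, exponent reduces to 194 mod 78 = 38; 20^38 ≡ 4 (mod 79).
Mod 47: 1126 ≡ 45; by Fermat, exponent reduces to 194 mod 46 = 10; 45^10 ≡ 37 (mod 47).
Combine by CRT: x ≡ 4 (mod 79), x ≡ 37 (mod 47) ⇒ x ≡ 2058 (mod 3713).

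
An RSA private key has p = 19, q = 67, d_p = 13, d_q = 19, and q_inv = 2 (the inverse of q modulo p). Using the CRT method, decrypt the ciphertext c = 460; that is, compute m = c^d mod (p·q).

m₁ = c^(d_p) mod p: c ≡ 4 (mod 19), and 4^13 mod 19 = 9.
m₂ = c^(d_q) mod q: c ≡ 58 (mod 67), and 58^19 mod 67 = 42.
h = q_inv·(m₁ − m₂) mod p = 2·(9 − 42) mod 19 = 10.
m = m₂ + h·q = 42 + 10·67 = 712.

712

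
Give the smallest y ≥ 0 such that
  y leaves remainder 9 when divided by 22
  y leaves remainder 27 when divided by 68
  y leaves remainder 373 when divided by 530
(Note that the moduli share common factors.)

26343

Combine the congruences pairwise.
gcd(22, 68) = 2 and 2 | (27 − 9), so the pair is consistent; merging gives y ≡ 163 (mod 748), where 748 = lcm(22, 68).
gcd(748, 530) = 2 and 2 | (373 − 163), so the pair is consistent; merging gives y ≡ 26343 (mod 198220), where 198220 = lcm(748, 530).
The solution is unique modulo lcm(22, 68, 530) = 198220.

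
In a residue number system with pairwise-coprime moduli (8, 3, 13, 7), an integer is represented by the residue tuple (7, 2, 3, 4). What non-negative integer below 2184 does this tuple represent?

The moduli are pairwise coprime; N = 8·3·13·7 = 2184.
N/8 = 273; 273 ≡ 1 (mod 8), inverse 1.
N/3 = 728; 728 ≡ 2 (mod 3); 2·2 ≡ 1, so inverse 2.
N/13 = 168; 168 ≡ 12 (mod 13); 12·12 ≡ 1, so inverse 12.
N/7 = 312; 312 ≡ 4 (mod 7); 4·2 ≡ 1, so inverse 2.
x ≡ 7·273·1 + 2·728·2 + 3·168·12 + 4·312·2 = 13367.
13367 mod 2184 = 263.

263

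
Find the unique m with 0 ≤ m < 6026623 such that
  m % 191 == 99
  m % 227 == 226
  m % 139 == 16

From m ≡ 99 (mod 191) write m = 99 + 191t. Substituting into m ≡ 226 (mod 227) gives 191t ≡ 127 (mod 227), and since 191⁻¹ ≡ 145 (mod 227), t ≡ 28. Hence m ≡ 99 + 191·28 = 5447 (mod 43357).
From m ≡ 5447 (mod 43357) write m = 5447 + 43357t. Substituting into m ≡ 16 (mod 139) gives 43357t ≡ 129 (mod 139), and since 128⁻¹ ≡ 101 (mod 139), t ≡ 102. Hence m ≡ 5447 + 43357·102 = 4427861 (mod 6026623).

4427861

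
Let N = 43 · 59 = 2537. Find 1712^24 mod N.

Mod 43: 1712 ≡ 35; 35^24 ≡ 4 (mod 43).
Mod 59: 1712 ≡ 1; 1^24 ≡ 1 (mod 59).
Combine by CRT: x ≡ 4 (mod 43), x ≡ 1 (mod 59) ⇒ x ≡ 1122 (mod 2537).

1122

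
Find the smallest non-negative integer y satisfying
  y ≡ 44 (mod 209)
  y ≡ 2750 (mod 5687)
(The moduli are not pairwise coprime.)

Combine the congruences pairwise.
gcd(209, 5687) = 11 and 11 | (2750 − 44), so the pair is consistent; merging gives y ≡ 31185 (mod 108053), where 108053 = lcm(209, 5687).
The solution is unique modulo lcm(209, 5687) = 108053.

31185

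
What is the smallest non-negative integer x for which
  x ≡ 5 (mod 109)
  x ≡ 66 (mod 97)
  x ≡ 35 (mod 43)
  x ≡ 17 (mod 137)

The moduli are pairwise coprime; N = 109·97·43·137 = 62285543.
N/109 = 571427; 571427 ≡ 49 (mod 109); 49·89 ≡ 1, so inverse 89.
N/97 = 642119; 642119 ≡ 76 (mod 97); 76·60 ≡ 1, so inverse 60.
N/43 = 1448501; 1448501 ≡ 3 (mod 43); 3·29 ≡ 1, so inverse 29.
N/137 = 454639; 454639 ≡ 73 (mod 137); 73·122 ≡ 1, so inverse 122.
x ≡ 5·571427·89 + 66·642119·60 + 35·1448501·29 + 17·454639·122 = 5210226056.
5210226056 mod 62285543 = 40525987.

40525987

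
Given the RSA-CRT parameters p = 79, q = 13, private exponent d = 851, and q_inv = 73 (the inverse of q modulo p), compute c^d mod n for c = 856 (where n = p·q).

d_p = d mod (p−1) = 851 mod 78 = 71; d_q = d mod (q−1) = 11.
m₁ = c^(d_p) mod p: c ≡ 66 (mod 79), and 66^71 mod 79 = 39.
m₂ = c^(d_q) mod q: c ≡ 11 (mod 13), and 11^11 mod 13 = 6.
h = q_inv·(m₁ − m₂) mod p = 73·(39 − 6) mod 79 = 39.
m = m₂ + h·q = 6 + 39·13 = 513.

513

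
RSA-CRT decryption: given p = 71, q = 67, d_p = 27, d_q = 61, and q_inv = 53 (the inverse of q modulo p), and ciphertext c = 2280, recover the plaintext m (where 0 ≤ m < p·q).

4533

m₁ = c^(d_p) mod p: c ≡ 8 (mod 71), and 8^27 mod 71 = 60.
m₂ = c^(d_q) mod q: c ≡ 2 (mod 67), and 2^61 mod 67 = 44.
h = q_inv·(m₁ − m₂) mod p = 53·(60 − 44) mod 71 = 67.
m = m₂ + h·q = 44 + 67·67 = 4533.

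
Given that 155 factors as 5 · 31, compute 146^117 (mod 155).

Mod 5: 146 ≡ 1; by Fermat, exponent reduces to 117 mod 4 = 1; 1^1 ≡ 1 (mod 5).
Mod 31: 146 ≡ 22; by Fermat, exponent reduces to 117 mod 30 = 27; 22^27 ≡ 29 (mod 31).
Combine by CRT: x ≡ 1 (mod 5), x ≡ 29 (mod 31) ⇒ x ≡ 91 (mod 155).

91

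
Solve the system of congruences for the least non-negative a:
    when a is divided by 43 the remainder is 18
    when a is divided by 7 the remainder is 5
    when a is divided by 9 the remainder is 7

61

The moduli are pairwise coprime; N = 43·7·9 = 2709.
N/43 = 63; 63 ≡ 20 (mod 43); 20·28 ≡ 1, so inverse 28.
N/7 = 387; 387 ≡ 2 (mod 7); 2·4 ≡ 1, so inverse 4.
N/9 = 301; 301 ≡ 4 (mod 9); 4·7 ≡ 1, so inverse 7.
a ≡ 18·63·28 + 5·387·4 + 7·301·7 = 54241.
54241 mod 2709 = 61.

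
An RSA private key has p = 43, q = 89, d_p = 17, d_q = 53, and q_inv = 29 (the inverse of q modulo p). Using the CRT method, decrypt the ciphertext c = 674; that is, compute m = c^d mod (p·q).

m₁ = c^(d_p) mod p: c ≡ 29 (mod 43), and 29^17 mod 43 = 5.
m₂ = c^(d_q) mod q: c ≡ 51 (mod 89), and 51^53 mod 89 = 54.
h = q_inv·(m₁ − m₂) mod p = 29·(5 − 54) mod 43 = 41.
m = m₂ + h·q = 54 + 41·89 = 3703.

3703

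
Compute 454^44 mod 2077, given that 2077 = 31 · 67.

1006

Mod 31: 454 ≡ 20; by Fermat, exponent reduces to 44 mod 30 = 14; 20^14 ≡ 14 (mod 31).
Mod 67: 454 ≡ 52; 52^44 ≡ 1 (mod 67).
Combine by CRT: x ≡ 14 (mod 31), x ≡ 1 (mod 67) ⇒ x ≡ 1006 (mod 2077).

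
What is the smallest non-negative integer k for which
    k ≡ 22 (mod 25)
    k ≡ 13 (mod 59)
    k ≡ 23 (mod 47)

38422

Combine the congruences pairwise.
From k ≡ 22 (mod 25) write k = 22 + 25t. Substituting into k ≡ 13 (mod 59) gives 25t ≡ 50 (mod 59), and since 25⁻¹ ≡ 26 (mod 59), t ≡ 2. Hence k ≡ 22 + 25·2 = 72 (mod 1475).
From k ≡ 72 (mod 1475) write k = 72 + 1475t. Substituting into k ≡ 23 (mod 47) gives 1475t ≡ 45 (mod 47), and since 18⁻¹ ≡ 34 (mod 47), t ≡ 26. Hence k ≡ 72 + 1475·26 = 38422 (mod 69325).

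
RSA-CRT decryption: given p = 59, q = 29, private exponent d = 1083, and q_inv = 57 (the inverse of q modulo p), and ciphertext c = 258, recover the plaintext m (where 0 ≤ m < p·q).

d_p = d mod (p−1) = 1083 mod 58 = 39; d_q = d mod (q−1) = 19.
m₁ = c^(d_p) mod p: c ≡ 22 (mod 59), and 22^39 mod 59 = 29.
m₂ = c^(d_q) mod q: c ≡ 26 (mod 29), and 26^19 mod 29 = 11.
h = q_inv·(m₁ − m₂) mod p = 57·(29 − 11) mod 59 = 23.
m = m₂ + h·q = 11 + 23·29 = 678.

678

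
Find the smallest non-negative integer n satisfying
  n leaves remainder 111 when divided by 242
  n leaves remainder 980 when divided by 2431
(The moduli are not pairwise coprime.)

gcd(242, 2431) = 11 and 11 | (980 − 111), so the pair is consistent; merging gives n ≡ 22859 (mod 53482), where 53482 = lcm(242, 2431).
The solution is unique modulo lcm(242, 2431) = 53482.

22859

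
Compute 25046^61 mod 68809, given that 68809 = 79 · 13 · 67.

67257

Mod 79: 25046 ≡ 3; 3^61 ≡ 28 (mod 79).
Mod 13: 25046 ≡ 8; by Fermat, exponent reduces to 61 mod 12 = 1; 8^1 ≡ 8 (mod 13).
Mod 67: 25046 ≡ 55; 55^61 ≡ 56 (mod 67).
Combine by CRT: x ≡ 28 (mod 79), x ≡ 8 (mod 13), x ≡ 56 (mod 67) ⇒ x ≡ 67257 (mod 68809).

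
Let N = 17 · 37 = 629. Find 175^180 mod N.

Mod 17: 175 ≡ 5; by Fermat, exponent reduces to 180 mod 16 = 4; 5^4 ≡ 13 (mod 17).
Mod 37: 175 ≡ 27; since 36 | 180, by Fermat 27^180 ≡ 1 (mod 37).
Combine by CRT: x ≡ 13 (mod 17), x ≡ 1 (mod 37) ⇒ x ≡ 149 (mod 629).

149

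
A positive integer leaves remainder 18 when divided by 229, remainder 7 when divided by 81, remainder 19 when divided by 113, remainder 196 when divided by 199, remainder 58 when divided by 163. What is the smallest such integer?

Combine the congruences pairwise.
From t ≡ 18 (mod 229) write t = 18 + 229s. Substituting into t ≡ 7 (mod 81) gives 229s ≡ 70 (mod 81), and since 67⁻¹ ≡ 52 (mod 81), s ≡ 76. Hence t ≡ 18 + 229·76 = 17422 (mod 18549).
From t ≡ 17422 (mod 18549) write t = 17422 + 18549s. Substituting into t ≡ 19 (mod 113) gives 18549s ≡ 112 (mod 113), and since 17⁻¹ ≡ 20 (mod 113), s ≡ 93. Hence t ≡ 17422 + 18549·93 = 1742479 (mod 2096037).
From t ≡ 1742479 (mod 2096037) write t = 1742479 + 2096037s. Substituting into t ≡ 196 (mod 199) gives 2096037s ≡ 161 (mod 199), and since 169⁻¹ ≡ 126 (mod 199), s ≡ 187. Hence t ≡ 1742479 + 2096037·187 = 393701398 (mod 417111363).
From t ≡ 393701398 (mod 417111363) write t = 393701398 + 417111363s. Substituting into t ≡ 58 (mod 163) gives 417111363s ≡ 58 (mod 163), and since 68⁻¹ ≡ 12 (mod 163), s ≡ 44. Hence t ≡ 393701398 + 417111363·44 = 18746601370 (mod 67989152169).

18746601370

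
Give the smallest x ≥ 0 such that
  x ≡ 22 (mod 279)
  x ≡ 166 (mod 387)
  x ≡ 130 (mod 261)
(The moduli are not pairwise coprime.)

171607

gcd(279, 387) = 9 and 9 | (166 − 22), so the pair is consistent; merging gives x ≡ 3649 (mod 11997), where 11997 = lcm(279, 387).
gcd(11997, 261) = 9 and 9 | (130 − 3649), so the pair is consistent; merging gives x ≡ 171607 (mod 347913), where 347913 = lcm(11997, 261).
The solution is unique modulo lcm(279, 387, 261) = 347913.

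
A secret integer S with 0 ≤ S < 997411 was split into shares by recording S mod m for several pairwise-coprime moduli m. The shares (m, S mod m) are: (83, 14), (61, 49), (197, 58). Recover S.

From S ≡ 14 (mod 83) write S = 14 + 83t. Substituting into S ≡ 49 (mod 61) gives 83t ≡ 35 (mod 61), and since 22⁻¹ ≡ 25 (mod 61), t ≡ 21. Hence S ≡ 14 + 83·21 = 1757 (mod 5063).
From S ≡ 1757 (mod 5063) write S = 1757 + 5063t. Substituting into S ≡ 58 (mod 197) gives 5063t ≡ 74 (mod 197), and since 138⁻¹ ≡ 10 (mod 197), t ≡ 149. Hence S ≡ 1757 + 5063·149 = 756144 (mod 997411).

756144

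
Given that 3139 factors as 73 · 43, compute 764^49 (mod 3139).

Mod 73: 764 ≡ 34; 34^49 ≡ 53 (mod 73).
Mod 43: 764 ≡ 33; by Fermat, exponent reduces to 49 mod 42 = 7; 33^7 ≡ 37 (mod 43).
Combine by CRT: x ≡ 53 (mod 73), x ≡ 37 (mod 43) ⇒ x ≡ 2316 (mod 3139).

2316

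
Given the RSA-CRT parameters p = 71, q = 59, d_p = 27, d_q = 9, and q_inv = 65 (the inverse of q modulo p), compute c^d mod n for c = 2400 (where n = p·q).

m₁ = c^(d_p) mod p: c ≡ 57 (mod 71), and 57^27 mod 71 = 54.
m₂ = c^(d_q) mod q: c ≡ 40 (mod 59), and 40^9 mod 59 = 47.
h = q_inv·(m₁ − m₂) mod p = 65·(54 − 47) mod 71 = 29.
m = m₂ + h·q = 47 + 29·59 = 1758.

1758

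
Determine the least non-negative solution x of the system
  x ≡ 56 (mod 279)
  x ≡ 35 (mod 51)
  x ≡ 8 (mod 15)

13448

gcd(279, 51) = 3 and 3 | (35 − 56), so the pair is consistent; merging gives x ≡ 3962 (mod 4743), where 4743 = lcm(279, 51).
gcd(4743, 15) = 3 and 3 | (8 − 3962), so the pair is consistent; merging gives x ≡ 13448 (mod 23715), where 23715 = lcm(4743, 15).
The solution is unique modulo lcm(279, 51, 15) = 23715.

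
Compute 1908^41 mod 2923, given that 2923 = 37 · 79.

Mod 37: 1908 ≡ 21; by Fermat, exponent reduces to 41 mod 36 = 5; 21^5 ≡ 4 (mod 37).
Mod 79: 1908 ≡ 12; 12^41 ≡ 14 (mod 79).
Combine by CRT: x ≡ 4 (mod 37), x ≡ 14 (mod 79) ⇒ x ≡ 2779 (mod 2923).

2779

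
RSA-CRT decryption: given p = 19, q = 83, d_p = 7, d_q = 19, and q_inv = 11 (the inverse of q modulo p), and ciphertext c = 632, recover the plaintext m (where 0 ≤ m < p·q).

1270

m₁ = c^(d_p) mod p: c ≡ 5 (mod 19), and 5^7 mod 19 = 16.
m₂ = c^(d_q) mod q: c ≡ 51 (mod 83), and 51^19 mod 83 = 25.
h = q_inv·(m₁ − m₂) mod p = 11·(16 − 25) mod 19 = 15.
m = m₂ + h·q = 25 + 15·83 = 1270.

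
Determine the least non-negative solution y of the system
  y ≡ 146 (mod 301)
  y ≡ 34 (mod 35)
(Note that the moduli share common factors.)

1049

gcd(301, 35) = 7 and 7 | (34 − 146), so the pair is consistent; merging gives y ≡ 1049 (mod 1505), where 1505 = lcm(301, 35).
The solution is unique modulo lcm(301, 35) = 1505.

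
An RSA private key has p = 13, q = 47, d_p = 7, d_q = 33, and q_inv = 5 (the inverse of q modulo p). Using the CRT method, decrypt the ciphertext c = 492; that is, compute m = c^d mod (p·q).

561

m₁ = c^(d_p) mod p: c ≡ 11 (mod 13), and 11^7 mod 13 = 2.
m₂ = c^(d_q) mod q: c ≡ 22 (mod 47), and 22^33 mod 47 = 44.
h = q_inv·(m₁ − m₂) mod p = 5·(2 − 44) mod 13 = 11.
m = m₂ + h·q = 44 + 11·47 = 561.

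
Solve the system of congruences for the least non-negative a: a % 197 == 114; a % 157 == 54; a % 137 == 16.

Combine the congruences pairwise.
From a ≡ 114 (mod 197) write a = 114 + 197t. Substituting into a ≡ 54 (mod 157) gives 197t ≡ 97 (mod 157), and since 40⁻¹ ≡ 106 (mod 157), t ≡ 77. Hence a ≡ 114 + 197·77 = 15283 (mod 30929).
From a ≡ 15283 (mod 30929) write a = 15283 + 30929t. Substituting into a ≡ 16 (mod 137) gives 30929t ≡ 77 (mod 137), and since 104⁻¹ ≡ 83 (mod 137), t ≡ 89. Hence a ≡ 15283 + 30929·89 = 2767964 (mod 4237273).

2767964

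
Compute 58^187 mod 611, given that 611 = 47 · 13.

Mod 47: 58 ≡ 11; by Fermat, exponent reduces to 187 mod 46 = 3; 11^3 ≡ 15 (mod 47).
Mod 13: 58 ≡ 6; by Fermat, exponent reduces to 187 mod 12 = 7; 6^7 ≡ 7 (mod 13).
Combine by CRT: x ≡ 15 (mod 47), x ≡ 7 (mod 13) ⇒ x ≡ 579 (mod 611).

579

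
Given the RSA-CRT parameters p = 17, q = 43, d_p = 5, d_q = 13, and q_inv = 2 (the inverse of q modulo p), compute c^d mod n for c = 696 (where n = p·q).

m₁ = c^(d_p) mod p: c ≡ 16 (mod 17), and 16^5 mod 17 = 16.
m₂ = c^(d_q) mod q: c ≡ 8 (mod 43), and 8^13 mod 43 = 27.
h = q_inv·(m₁ − m₂) mod p = 2·(16 − 27) mod 17 = 12.
m = m₂ + h·q = 27 + 12·43 = 543.

543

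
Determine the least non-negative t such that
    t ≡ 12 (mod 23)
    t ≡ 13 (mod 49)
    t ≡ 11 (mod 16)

10891

The moduli are pairwise coprime; N = 23·49·16 = 18032.
N/23 = 784; 784 ≡ 2 (mod 23); 2·12 ≡ 1, so inverse 12.
N/49 = 368; 368 ≡ 25 (mod 49); 25·2 ≡ 1, so inverse 2.
N/16 = 1127; 1127 ≡ 7 (mod 16); 7·7 ≡ 1, so inverse 7.
t ≡ 12·784·12 + 13·368·2 + 11·1127·7 = 209243.
209243 mod 18032 = 10891.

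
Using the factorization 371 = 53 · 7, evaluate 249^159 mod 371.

Mod 53: 249 ≡ 37; by Fermat, exponent reduces to 159 mod 52 = 3; 37^3 ≡ 38 (mod 53).
Mod 7: 249 ≡ 4; by Fermat, exponent reduces to 159 mod 6 = 3; 4^3 ≡ 1 (mod 7).
Combine by CRT: x ≡ 38 (mod 53), x ≡ 1 (mod 7) ⇒ x ≡ 197 (mod 371).

197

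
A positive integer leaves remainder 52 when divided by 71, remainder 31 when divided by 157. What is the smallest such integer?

From x ≡ 52 (mod 71) write x = 52 + 71t. Substituting into x ≡ 31 (mod 157) gives 71t ≡ 136 (mod 157), and since 71⁻¹ ≡ 115 (mod 157), t ≡ 97. Hence x ≡ 52 + 71·97 = 6939 (mod 11147).

6939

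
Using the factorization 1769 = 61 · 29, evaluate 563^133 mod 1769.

Mod 61: 563 ≡ 14; by Fermat, exponent reduces to 133 mod 60 = 13; 14^13 ≡ 14 (mod 61).
Mod 29: 563 ≡ 12; by Fermat, exponent reduces to 133 mod 28 = 21; 12^21 ≡ 12 (mod 29).
Combine by CRT: x ≡ 14 (mod 61), x ≡ 12 (mod 29) ⇒ x ≡ 563 (mod 1769).

563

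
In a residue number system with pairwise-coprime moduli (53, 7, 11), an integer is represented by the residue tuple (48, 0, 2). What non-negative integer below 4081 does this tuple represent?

1267

From x ≡ 48 (mod 53) write x = 48 + 53t. Substituting into x ≡ 0 (mod 7) gives 53t ≡ 1 (mod 7), and since 4⁻¹ ≡ 2 (mod 7), t ≡ 2. Hence x ≡ 48 + 53·2 = 154 (mod 371).
From x ≡ 154 (mod 371) write x = 154 + 371t. Substituting into x ≡ 2 (mod 11) gives 371t ≡ 2 (mod 11), and since 8⁻¹ ≡ 7 (mod 11), t ≡ 3. Hence x ≡ 154 + 371·3 = 1267 (mod 4081).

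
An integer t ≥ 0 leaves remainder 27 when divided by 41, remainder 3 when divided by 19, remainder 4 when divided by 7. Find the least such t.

1257

The moduli are pairwise coprime; N = 41·19·7 = 5453.
N/41 = 133; 133 ≡ 10 (mod 41); 10·37 ≡ 1, so inverse 37.
N/19 = 287; 287 ≡ 2 (mod 19); 2·10 ≡ 1, so inverse 10.
N/7 = 779; 779 ≡ 2 (mod 7); 2·4 ≡ 1, so inverse 4.
t ≡ 27·133·37 + 3·287·10 + 4·779·4 = 153941.
153941 mod 5453 = 1257.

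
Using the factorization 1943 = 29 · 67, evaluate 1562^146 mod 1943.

1225

Mod 29: 1562 ≡ 25; by Fermat, exponent reduces to 146 mod 28 = 6; 25^6 ≡ 7 (mod 29).
Mod 67: 1562 ≡ 21; by Fermat, exponent reduces to 146 mod 66 = 14; 21^14 ≡ 19 (mod 67).
Combine by CRT: x ≡ 7 (mod 29), x ≡ 19 (mod 67) ⇒ x ≡ 1225 (mod 1943).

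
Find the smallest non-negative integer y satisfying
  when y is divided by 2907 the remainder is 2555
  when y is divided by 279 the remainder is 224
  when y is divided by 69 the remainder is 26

gcd(2907, 279) = 9 and 9 | (224 − 2555), so the pair is consistent; merging gives y ≡ 69416 (mod 90117), where 90117 = lcm(2907, 279).
gcd(90117, 69) = 3 and 3 | (26 − 69416), so the pair is consistent; merging gives y ≡ 790352 (mod 2072691), where 2072691 = lcm(90117, 69).
The solution is unique modulo lcm(2907, 279, 69) = 2072691.

790352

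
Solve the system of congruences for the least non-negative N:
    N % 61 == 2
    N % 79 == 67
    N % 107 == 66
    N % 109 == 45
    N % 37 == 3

947882357

From N ≡ 2 (mod 61) write N = 2 + 61t. Substituting into N ≡ 67 (mod 79) gives 61t ≡ 65 (mod 79), and since 61⁻¹ ≡ 57 (mod 79), t ≡ 71. Hence N ≡ 2 + 61·71 = 4333 (mod 4819).
From N ≡ 4333 (mod 4819) write N = 4333 + 4819t. Substituting into N ≡ 66 (mod 107) gives 4819t ≡ 13 (mod 107), and since 4⁻¹ ≡ 27 (mod 107), t ≡ 30. Hence N ≡ 4333 + 4819·30 = 148903 (mod 515633).
From N ≡ 148903 (mod 515633) write N = 148903 + 515633t. Substituting into N ≡ 45 (mod 109) gives 515633t ≡ 36 (mod 109), and since 63⁻¹ ≡ 45 (mod 109), t ≡ 94. Hence N ≡ 148903 + 515633·94 = 48618405 (mod 56203997).
From N ≡ 48618405 (mod 56203997) write N = 48618405 + 56203997t. Substituting into N ≡ 3 (mod 37) gives 56203997t ≡ 5 (mod 37), and since 35⁻¹ ≡ 18 (mod 37), t ≡ 16. Hence N ≡ 48618405 + 56203997·16 = 947882357 (mod 2079547889).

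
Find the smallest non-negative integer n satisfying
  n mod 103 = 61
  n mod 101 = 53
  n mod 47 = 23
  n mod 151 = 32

The moduli are pairwise coprime; M = 103·101·47·151 = 73830091.
M/103 = 716797; 716797 ≡ 20 (mod 103); 20·67 ≡ 1, so inverse 67.
M/101 = 730991; 730991 ≡ 54 (mod 101); 54·58 ≡ 1, so inverse 58.
M/47 = 1570853; 1570853 ≡ 19 (mod 47); 19·5 ≡ 1, so inverse 5.
M/151 = 488941; 488941 ≡ 3 (mod 151); 3·101 ≡ 1, so inverse 101.
n ≡ 61·716797·67 + 53·730991·58 + 23·1570853·5 + 32·488941·101 = 6937521080.
6937521080 mod 73830091 = 71322617.

71322617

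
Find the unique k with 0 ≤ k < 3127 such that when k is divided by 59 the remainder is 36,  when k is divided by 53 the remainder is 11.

Combine the congruences pairwise.
From k ≡ 36 (mod 59) write k = 36 + 59t. Substituting into k ≡ 11 (mod 53) gives 59t ≡ 28 (mod 53), and since 6⁻¹ ≡ 9 (mod 53), t ≡ 40. Hence k ≡ 36 + 59·40 = 2396 (mod 3127).

2396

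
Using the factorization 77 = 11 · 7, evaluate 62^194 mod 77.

Mod 11: 62 ≡ 7; by Fermat, exponent reduces to 194 mod 10 = 4; 7^4 ≡ 3 (mod 11).
Mod 7: 62 ≡ 6; by Fermat, exponent reduces to 194 mod 6 = 2; 6^2 ≡ 1 (mod 7).
Combine by CRT: x ≡ 3 (mod 11), x ≡ 1 (mod 7) ⇒ x ≡ 36 (mod 77).

36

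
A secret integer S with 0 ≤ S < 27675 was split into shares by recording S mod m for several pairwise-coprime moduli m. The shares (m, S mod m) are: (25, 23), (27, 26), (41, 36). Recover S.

323

The moduli are pairwise coprime; N = 25·27·41 = 27675.
N/25 = 1107; 1107 ≡ 7 (mod 25); 7·18 ≡ 1, so inverse 18.
N/27 = 1025; 1025 ≡ 26 (mod 27); 26·26 ≡ 1, so inverse 26.
N/41 = 675; 675 ≡ 19 (mod 41); 19·13 ≡ 1, so inverse 13.
S ≡ 23·1107·18 + 26·1025·26 + 36·675·13 = 1467098.
1467098 mod 27675 = 323.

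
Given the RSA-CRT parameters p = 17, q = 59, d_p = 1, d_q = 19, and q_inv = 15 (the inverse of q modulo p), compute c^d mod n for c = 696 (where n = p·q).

m₁ = c^(d_p) mod p: c ≡ 16 (mod 17), and 16^1 mod 17 = 16.
m₂ = c^(d_q) mod q: c ≡ 47 (mod 59), and 47^19 mod 59 = 55.
h = q_inv·(m₁ − m₂) mod p = 15·(16 − 55) mod 17 = 10.
m = m₂ + h·q = 55 + 10·59 = 645.

645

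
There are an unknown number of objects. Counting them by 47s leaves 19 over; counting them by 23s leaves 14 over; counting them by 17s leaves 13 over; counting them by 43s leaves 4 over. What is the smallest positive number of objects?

287330

The moduli are pairwise coprime; M = 47·23·17·43 = 790211.
M/47 = 16813; 16813 ≡ 34 (mod 47); 34·18 ≡ 1, so inverse 18.
M/23 = 34357; 34357 ≡ 18 (mod 23); 18·9 ≡ 1, so inverse 9.
M/17 = 46483; 46483 ≡ 5 (mod 17); 5·7 ≡ 1, so inverse 7.
M/43 = 18377; 18377 ≡ 16 (mod 43); 16·35 ≡ 1, so inverse 35.
N ≡ 19·16813·18 + 14·34357·9 + 13·46483·7 + 4·18377·35 = 16881761.
16881761 mod 790211 = 287330.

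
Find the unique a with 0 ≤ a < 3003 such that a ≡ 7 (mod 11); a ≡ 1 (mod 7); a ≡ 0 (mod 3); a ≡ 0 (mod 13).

2262

The moduli are pairwise coprime; N = 11·7·3·13 = 3003.
N/11 = 273; 273 ≡ 9 (mod 11); 9·5 ≡ 1, so inverse 5.
N/7 = 429; 429 ≡ 2 (mod 7); 2·4 ≡ 1, so inverse 4.
N/3 = 1001; 1001 ≡ 2 (mod 3); 2·2 ≡ 1, so inverse 2.
N/13 = 231; 231 ≡ 10 (mod 13); 10·4 ≡ 1, so inverse 4.
a ≡ 7·273·5 + 1·429·4 + 0·1001·2 + 0·231·4 = 11271.
11271 mod 3003 = 2262.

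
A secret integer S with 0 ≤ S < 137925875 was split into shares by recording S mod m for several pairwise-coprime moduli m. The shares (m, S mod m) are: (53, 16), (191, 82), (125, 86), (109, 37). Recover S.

122506336

The moduli are pairwise coprime; N = 53·191·125·109 = 137925875.
N/53 = 2602375; 2602375 ≡ 22 (mod 53); 22·41 ≡ 1, so inverse 41.
N/191 = 722125; 722125 ≡ 145 (mod 191); 145·137 ≡ 1, so inverse 137.
N/125 = 1103407; 1103407 ≡ 32 (mod 125); 32·43 ≡ 1, so inverse 43.
N/109 = 1265375; 1265375 ≡ 103 (mod 109); 103·18 ≡ 1, so inverse 18.
S ≡ 16·2602375·41 + 82·722125·137 + 86·1103407·43 + 37·1265375·18 = 14742649086.
14742649086 mod 137925875 = 122506336.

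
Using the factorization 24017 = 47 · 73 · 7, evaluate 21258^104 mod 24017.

Mod 47: 21258 ≡ 14; by Fermat, exponent reduces to 104 mod 46 = 12; 14^12 ≡ 25 (mod 47).
Mod 73: 21258 ≡ 15; by Fermat, exponent reduces to 104 mod 72 = 32; 15^32 ≡ 2 (mod 73).
Mod 7: 21258 ≡ 6; by Fermat, exponent reduces to 104 mod 6 = 2; 6^2 ≡ 1 (mod 7).
Combine by CRT: x ≡ 25 (mod 47), x ≡ 2 (mod 73), x ≡ 1 (mod 7) ⇒ x ≡ 22632 (mod 24017).

22632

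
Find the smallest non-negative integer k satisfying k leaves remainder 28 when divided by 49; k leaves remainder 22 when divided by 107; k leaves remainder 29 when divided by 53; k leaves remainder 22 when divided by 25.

The moduli are pairwise coprime; N = 49·107·53·25 = 6946975.
N/49 = 141775; 141775 ≡ 18 (mod 49); 18·30 ≡ 1, so inverse 30.
N/107 = 64925; 64925 ≡ 83 (mod 107); 83·49 ≡ 1, so inverse 49.
N/53 = 131075; 131075 ≡ 6 (mod 53); 6·9 ≡ 1, so inverse 9.
N/25 = 277879; 277879 ≡ 4 (mod 25); 4·19 ≡ 1, so inverse 19.
k ≡ 28·141775·30 + 22·64925·49 + 29·131075·9 + 22·277879·19 = 339444147.
339444147 mod 6946975 = 5989347.

5989347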